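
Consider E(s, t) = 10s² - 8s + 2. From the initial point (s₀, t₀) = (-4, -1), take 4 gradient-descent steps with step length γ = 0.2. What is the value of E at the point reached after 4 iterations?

1270210

∇E = (20s - 8, 0)
Step 1: at (-4, -1), ∇E = (-88, 0) → (-4, -1) − 0.2·(-88, 0) = (13.6, -1)
Step 2: at (13.6, -1), ∇E = (264, 0) → (13.6, -1) − 0.2·(264, 0) = (-39.2, -1)
Step 3: at (-39.2, -1), ∇E = (-792, 0) → (-39.2, -1) − 0.2·(-792, 0) = (119.2, -1)
Step 4: at (119.2, -1), ∇E = (2376, 0) → (119.2, -1) − 0.2·(2376, 0) = (-356, -1)
E(-356, -1) = 1270210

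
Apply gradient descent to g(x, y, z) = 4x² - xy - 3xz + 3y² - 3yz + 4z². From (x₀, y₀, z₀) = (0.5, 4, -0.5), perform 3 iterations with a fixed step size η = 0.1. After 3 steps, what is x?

0.4615

∇g = (8x - y - 3z, -x + 6y - 3z, -3x - 3y + 8z)
Step 1: at (0.5, 4, -0.5), ∇g = (1.5, 25, -17.5) → (0.5, 4, -0.5) − 0.1·(1.5, 25, -17.5) = (0.35, 1.5, 1.25)
Step 2: at (0.35, 1.5, 1.25), ∇g = (-2.45, 4.9, 4.45) → (0.35, 1.5, 1.25) − 0.1·(-2.45, 4.9, 4.45) = (0.595, 1.01, 0.805)
Step 3: at (0.595, 1.01, 0.805), ∇g = (1.335, 3.05, 1.625) → (0.595, 1.01, 0.805) − 0.1·(1.335, 3.05, 1.625) = (0.4615, 0.705, 0.6425)
x = 0.4615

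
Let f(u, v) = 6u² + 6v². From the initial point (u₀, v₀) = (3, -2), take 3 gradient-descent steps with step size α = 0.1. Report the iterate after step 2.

(0.12, -0.08)

∇f = (12u, 12v)
(u₁, v₁) = (3, -2) − 0.1·(36, -24) = (-0.6, 0.4)
(u₂, v₂) = (-0.6, 0.4) − 0.1·(-7.2, 4.8) = (0.12, -0.08)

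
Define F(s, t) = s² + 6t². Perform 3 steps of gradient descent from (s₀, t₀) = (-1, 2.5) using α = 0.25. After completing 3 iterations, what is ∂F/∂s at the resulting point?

-0.25

∇F = (2s, 12t)
(s₁, t₁) = (-1, 2.5) − 0.25·(-2, 30) = (-0.5, -5)
(s₂, t₂) = (-0.5, -5) − 0.25·(-1, -60) = (-0.25, 10)
(s₃, t₃) = (-0.25, 10) − 0.25·(-0.5, 120) = (-0.125, -20)
∂F/∂s at (-0.125, -20) = -0.25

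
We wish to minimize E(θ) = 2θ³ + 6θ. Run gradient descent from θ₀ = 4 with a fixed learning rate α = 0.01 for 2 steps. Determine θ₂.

2.387176

E′(θ) = 6θ² + 6
Step 1: E′(4) = 102; θ₁ = 4 − 0.01·102 = 2.98
Step 2: E′(2.98) = 59.2824; θ₂ = 2.98 − 0.01·59.2824 = 2.387176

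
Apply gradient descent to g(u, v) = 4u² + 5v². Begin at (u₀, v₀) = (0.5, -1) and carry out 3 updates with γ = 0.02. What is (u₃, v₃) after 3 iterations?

∇g = (8u, 10v)
(u₁, v₁) = (0.5, -1) − 0.02·(4, -10) = (0.42, -0.8)
(u₂, v₂) = (0.42, -0.8) − 0.02·(3.36, -8) = (0.3528, -0.64)
(u₃, v₃) = (0.3528, -0.64) − 0.02·(2.8224, -6.4) = (0.296352, -0.512)

(0.296352, -0.512)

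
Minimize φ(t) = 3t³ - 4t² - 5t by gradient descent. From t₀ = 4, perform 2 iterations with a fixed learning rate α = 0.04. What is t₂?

-0.197824

φ′(t) = 9t² - 8t - 5
Step 1: φ′(4) = 107; t₁ = 4 − 0.04·107 = -0.28
Step 2: φ′(-0.28) = -2.0544; t₂ = -0.28 − 0.04·(-2.0544) = -0.197824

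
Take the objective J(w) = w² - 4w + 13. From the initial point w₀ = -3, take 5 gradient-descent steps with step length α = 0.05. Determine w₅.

J′(w) = 2w - 4
Step 1: J′(-3) = -10; w₁ = -3 − 0.05·(-10) = -2.5
Step 2: J′(-2.5) = -9; w₂ = -2.5 − 0.05·(-9) = -2.05
Step 3: J′(-2.05) = -8.1; w₃ = -2.05 − 0.05·(-8.1) = -1.645
Step 4: J′(-1.645) = -7.29; w₄ = -1.645 − 0.05·(-7.29) = -1.2805
Step 5: J′(-1.2805) = -6.561; w₅ = -1.2805 − 0.05·(-6.561) = -0.95245

-0.95245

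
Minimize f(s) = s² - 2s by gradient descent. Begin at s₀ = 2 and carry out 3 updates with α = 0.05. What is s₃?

f′(s) = 2s - 2
s₁ = 2 − 0.05·2 = 1.9
s₂ = 1.9 − 0.05·1.8 = 1.81
s₃ = 1.81 − 0.05·1.62 = 1.729

1.729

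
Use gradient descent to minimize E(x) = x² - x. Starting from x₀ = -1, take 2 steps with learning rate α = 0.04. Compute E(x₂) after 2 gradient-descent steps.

E′(x) = 2x - 1
Step 1: E′(-1) = -3; x₁ = -1 − 0.04·(-3) = -0.88
Step 2: E′(-0.88) = -2.76; x₂ = -0.88 − 0.04·(-2.76) = -0.7696
E(-0.7696) = 1.36188416

1.36188416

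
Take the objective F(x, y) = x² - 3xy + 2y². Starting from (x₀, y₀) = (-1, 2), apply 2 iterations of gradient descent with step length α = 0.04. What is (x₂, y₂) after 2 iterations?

∇F = (2x - 3y, -3x + 4y)
Step 1: at (-1, 2), ∇F = (-8, 11) → (-1, 2) − 0.04·(-8, 11) = (-0.68, 1.56)
Step 2: at (-0.68, 1.56), ∇F = (-6.04, 8.28) → (-0.68, 1.56) − 0.04·(-6.04, 8.28) = (-0.4384, 1.2288)

(-0.4384, 1.2288)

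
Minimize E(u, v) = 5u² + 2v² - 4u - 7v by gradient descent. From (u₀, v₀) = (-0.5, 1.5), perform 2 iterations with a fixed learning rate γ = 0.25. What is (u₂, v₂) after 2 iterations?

∇E = (10u - 4, 4v - 7)
Step 1: at (-0.5, 1.5), ∇E = (-9, -1) → (-0.5, 1.5) − 0.25·(-9, -1) = (1.75, 1.75)
Step 2: at (1.75, 1.75), ∇E = (13.5, 0) → (1.75, 1.75) − 0.25·(13.5, 0) = (-1.625, 1.75)

(-1.625, 1.75)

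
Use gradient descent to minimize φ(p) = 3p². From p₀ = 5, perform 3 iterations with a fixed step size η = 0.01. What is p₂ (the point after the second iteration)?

φ′(p) = 6p
p₁ = 5 − 0.01·30 = 4.7
p₂ = 4.7 − 0.01·28.2 = 4.418

4.418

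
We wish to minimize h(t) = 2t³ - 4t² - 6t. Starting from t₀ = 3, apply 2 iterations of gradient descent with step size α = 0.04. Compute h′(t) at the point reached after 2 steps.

h′(t) = 6t² - 8t - 6
Step 1: h′(3) = 24; t₁ = 3 − 0.04·24 = 2.04
Step 2: h′(2.04) = 2.6496; t₂ = 2.04 − 0.04·2.6496 = 1.934016
h′(t) at (1.934016) = 0.970379329536

0.970379329536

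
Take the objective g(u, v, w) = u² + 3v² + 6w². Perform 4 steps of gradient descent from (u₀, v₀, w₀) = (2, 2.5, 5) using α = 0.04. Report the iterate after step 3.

(1.557376, 1.09744, 0.70304)

∇g = (2u, 6v, 12w)
(u₁, v₁, w₁) = (2, 2.5, 5) − 0.04·(4, 15, 60) = (1.84, 1.9, 2.6)
(u₂, v₂, w₂) = (1.84, 1.9, 2.6) − 0.04·(3.68, 11.4, 31.2) = (1.6928, 1.444, 1.352)
(u₃, v₃, w₃) = (1.6928, 1.444, 1.352) − 0.04·(3.3856, 8.664, 16.224) = (1.557376, 1.09744, 0.70304)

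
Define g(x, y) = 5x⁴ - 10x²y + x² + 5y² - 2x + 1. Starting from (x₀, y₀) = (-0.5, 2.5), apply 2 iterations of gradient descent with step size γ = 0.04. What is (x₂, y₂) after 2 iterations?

∇g = (20x³ - 20xy + 2x - 2, -10x² + 10y)
Step 1: at (-0.5, 2.5), ∇g = (19.5, 22.5) → (-0.5, 2.5) − 0.04·(19.5, 22.5) = (-1.28, 1.6)
Step 2: at (-1.28, 1.6), ∇g = (-5.54304, -0.384) → (-1.28, 1.6) − 0.04·(-5.54304, -0.384) = (-1.0582784, 1.61536)

(-1.0582784, 1.61536)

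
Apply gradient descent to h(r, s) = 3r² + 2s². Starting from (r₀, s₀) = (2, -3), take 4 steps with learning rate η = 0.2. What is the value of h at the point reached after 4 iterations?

0.0000768

∇h = (6r, 4s)
Step 1: at (2, -3), ∇h = (12, -12) → (2, -3) − 0.2·(12, -12) = (-0.4, -0.6)
Step 2: at (-0.4, -0.6), ∇h = (-2.4, -2.4) → (-0.4, -0.6) − 0.2·(-2.4, -2.4) = (0.08, -0.12)
Step 3: at (0.08, -0.12), ∇h = (0.48, -0.48) → (0.08, -0.12) − 0.2·(0.48, -0.48) = (-0.016, -0.024)
Step 4: at (-0.016, -0.024), ∇h = (-0.096, -0.096) → (-0.016, -0.024) − 0.2·(-0.096, -0.096) = (0.0032, -0.0048)
h(0.0032, -0.0048) = 0.0000768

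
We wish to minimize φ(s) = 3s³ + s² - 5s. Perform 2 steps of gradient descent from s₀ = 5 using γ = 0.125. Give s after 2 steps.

φ′(s) = 9s² + 2s - 5
Step 1: φ′(5) = 230; s₁ = 5 − 0.125·230 = -23.75
Step 2: φ′(-23.75) = 5024.0625; s₂ = -23.75 − 0.125·5024.0625 = -651.7578125

-651.7578125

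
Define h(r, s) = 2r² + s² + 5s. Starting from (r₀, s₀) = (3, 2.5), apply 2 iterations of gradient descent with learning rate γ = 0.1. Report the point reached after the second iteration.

(1.08, 0.7)

∇h = (4r, 2s + 5)
Step 1: at (3, 2.5), ∇h = (12, 10) → (3, 2.5) − 0.1·(12, 10) = (1.8, 1.5)
Step 2: at (1.8, 1.5), ∇h = (7.2, 8) → (1.8, 1.5) − 0.1·(7.2, 8) = (1.08, 0.7)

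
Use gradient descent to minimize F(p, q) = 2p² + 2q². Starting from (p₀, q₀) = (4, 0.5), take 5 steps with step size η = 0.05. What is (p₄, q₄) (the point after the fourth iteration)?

∇F = (4p, 4q)
(p₁, q₁) = (4, 0.5) − 0.05·(16, 2) = (3.2, 0.4)
(p₂, q₂) = (3.2, 0.4) − 0.05·(12.8, 1.6) = (2.56, 0.32)
(p₃, q₃) = (2.56, 0.32) − 0.05·(10.24, 1.28) = (2.048, 0.256)
(p₄, q₄) = (2.048, 0.256) − 0.05·(8.192, 1.024) = (1.6384, 0.2048)

(1.6384, 0.2048)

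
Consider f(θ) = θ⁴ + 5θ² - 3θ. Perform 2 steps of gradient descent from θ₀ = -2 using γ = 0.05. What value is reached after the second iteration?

0.440625

f′(θ) = 4θ³ + 10θ - 3
θ₁ = -2 − 0.05·(-55) = 0.75
θ₂ = 0.75 − 0.05·6.1875 = 0.440625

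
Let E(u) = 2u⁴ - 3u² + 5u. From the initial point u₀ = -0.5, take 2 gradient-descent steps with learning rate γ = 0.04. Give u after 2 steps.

E′(u) = 8u³ - 6u + 5
u₁ = -0.5 − 0.04·7 = -0.78
u₂ = -0.78 − 0.04·5.883584 = -1.01534336

-1.01534336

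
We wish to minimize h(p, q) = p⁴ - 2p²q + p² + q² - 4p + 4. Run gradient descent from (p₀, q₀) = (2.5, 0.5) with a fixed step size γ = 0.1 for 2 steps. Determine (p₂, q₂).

∇h = (4p³ - 4pq + 2p - 4, -2p² + 2q)
(p₁, q₁) = (2.5, 0.5) − 0.1·(58.5, -11.5) = (-3.35, 1.65)
(p₂, q₂) = (-3.35, 1.65) − 0.1·(-138.9715, -19.145) = (10.54715, 3.5645)

(10.54715, 3.5645)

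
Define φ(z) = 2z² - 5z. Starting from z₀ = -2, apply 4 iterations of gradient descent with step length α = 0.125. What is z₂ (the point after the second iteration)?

φ′(z) = 4z - 5
Step 1: φ′(-2) = -13; z₁ = -2 − 0.125·(-13) = -0.375
Step 2: φ′(-0.375) = -6.5; z₂ = -0.375 − 0.125·(-6.5) = 0.4375

0.4375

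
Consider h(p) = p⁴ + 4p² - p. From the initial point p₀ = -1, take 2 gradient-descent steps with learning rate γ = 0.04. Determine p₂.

h′(p) = 4p³ + 8p - 1
p₁ = -1 − 0.04·(-13) = -0.48
p₂ = -0.48 − 0.04·(-5.282368) = -0.26870528

-0.26870528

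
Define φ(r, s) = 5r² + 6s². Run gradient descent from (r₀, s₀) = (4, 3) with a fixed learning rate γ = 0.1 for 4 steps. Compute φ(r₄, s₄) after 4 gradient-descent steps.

∇φ = (10r, 12s)
Step 1: at (4, 3), ∇φ = (40, 36) → (4, 3) − 0.1·(40, 36) = (0, -0.6)
Step 2: at (0, -0.6), ∇φ = (0, -7.2) → (0, -0.6) − 0.1·(0, -7.2) = (0, 0.12)
Step 3: at (0, 0.12), ∇φ = (0, 1.44) → (0, 0.12) − 0.1·(0, 1.44) = (0, -0.024)
Step 4: at (0, -0.024), ∇φ = (0, -0.288) → (0, -0.024) − 0.1·(0, -0.288) = (0, 0.0048)
φ(0, 0.0048) = 0.00013824

0.00013824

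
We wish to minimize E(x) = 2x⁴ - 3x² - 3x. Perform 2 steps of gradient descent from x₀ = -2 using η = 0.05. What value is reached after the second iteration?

0.95625

E′(x) = 8x³ - 6x - 3
x₁ = -2 − 0.05·(-55) = 0.75
x₂ = 0.75 − 0.05·(-4.125) = 0.95625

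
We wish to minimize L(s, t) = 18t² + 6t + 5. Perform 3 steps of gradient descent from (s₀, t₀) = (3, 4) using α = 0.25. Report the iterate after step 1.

(3, -33.5)

∇L = (0, 36t + 6)
Step 1: at (3, 4), ∇L = (0, 150) → (3, 4) − 0.25·(0, 150) = (3, -33.5)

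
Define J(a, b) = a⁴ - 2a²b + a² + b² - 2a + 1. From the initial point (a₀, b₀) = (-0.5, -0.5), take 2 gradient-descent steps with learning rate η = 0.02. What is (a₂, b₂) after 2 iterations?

(-0.33267032, -0.444476)

∇J = (4a³ - 4ab + 2a - 2, -2a² + 2b)
Step 1: at (-0.5, -0.5), ∇J = (-4.5, -1.5) → (-0.5, -0.5) − 0.02·(-4.5, -1.5) = (-0.41, -0.47)
Step 2: at (-0.41, -0.47), ∇J = (-3.866484, -1.2762) → (-0.41, -0.47) − 0.02·(-3.866484, -1.2762) = (-0.33267032, -0.444476)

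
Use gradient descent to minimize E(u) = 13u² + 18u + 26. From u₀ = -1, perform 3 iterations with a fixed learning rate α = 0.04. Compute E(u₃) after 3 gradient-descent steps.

19.769230774272

E′(u) = 26u + 18
u₁ = -1 − 0.04·(-8) = -0.68
u₂ = -0.68 − 0.04·0.32 = -0.6928
u₃ = -0.6928 − 0.04·(-0.0128) = -0.692288
E(-0.692288) = 19.769230774272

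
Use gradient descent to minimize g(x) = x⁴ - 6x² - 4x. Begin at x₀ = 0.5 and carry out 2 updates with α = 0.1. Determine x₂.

g′(x) = 4x³ - 12x - 4
x₁ = 0.5 − 0.1·(-9.5) = 1.45
x₂ = 1.45 − 0.1·(-9.2055) = 2.37055

2.37055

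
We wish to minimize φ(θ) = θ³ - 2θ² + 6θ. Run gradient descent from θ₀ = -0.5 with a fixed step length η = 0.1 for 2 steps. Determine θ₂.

φ′(θ) = 3θ² - 4θ + 6
θ₁ = -0.5 − 0.1·8.75 = -1.375
θ₂ = -1.375 − 0.1·17.171875 = -3.0921875

-3.0921875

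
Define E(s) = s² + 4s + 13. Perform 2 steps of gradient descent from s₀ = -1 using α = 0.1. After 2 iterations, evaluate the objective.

9.4096

E′(s) = 2s + 4
s₁ = -1 − 0.1·2 = -1.2
s₂ = -1.2 − 0.1·1.6 = -1.36
E(-1.36) = 9.4096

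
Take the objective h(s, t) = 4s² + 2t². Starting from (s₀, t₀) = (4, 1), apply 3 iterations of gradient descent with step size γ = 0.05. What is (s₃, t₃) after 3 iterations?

∇h = (8s, 4t)
Step 1: at (4, 1), ∇h = (32, 4) → (4, 1) − 0.05·(32, 4) = (2.4, 0.8)
Step 2: at (2.4, 0.8), ∇h = (19.2, 3.2) → (2.4, 0.8) − 0.05·(19.2, 3.2) = (1.44, 0.64)
Step 3: at (1.44, 0.64), ∇h = (11.52, 2.56) → (1.44, 0.64) − 0.05·(11.52, 2.56) = (0.864, 0.512)

(0.864, 0.512)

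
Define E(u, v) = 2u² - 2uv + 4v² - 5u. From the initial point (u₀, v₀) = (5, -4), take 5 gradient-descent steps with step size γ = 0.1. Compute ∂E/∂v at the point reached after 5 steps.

∇E = (4u - 2v - 5, -2u + 8v)
(u₁, v₁) = (5, -4) − 0.1·(23, -42) = (2.7, 0.2)
(u₂, v₂) = (2.7, 0.2) − 0.1·(5.4, -3.8) = (2.16, 0.58)
(u₃, v₃) = (2.16, 0.58) − 0.1·(2.48, 0.32) = (1.912, 0.548)
(u₄, v₄) = (1.912, 0.548) − 0.1·(1.552, 0.56) = (1.7568, 0.492)
(u₅, v₅) = (1.7568, 0.492) − 0.1·(1.0432, 0.4224) = (1.65248, 0.44976)
∂E/∂v at (1.65248, 0.44976) = 0.29312

0.29312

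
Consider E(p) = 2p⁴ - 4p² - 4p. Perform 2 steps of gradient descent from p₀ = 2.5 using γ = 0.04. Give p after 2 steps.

-0.70407552

E′(p) = 8p³ - 8p - 4
Step 1: E′(2.5) = 101; p₁ = 2.5 − 0.04·101 = -1.54
Step 2: E′(-1.54) = -20.898112; p₂ = -1.54 − 0.04·(-20.898112) = -0.70407552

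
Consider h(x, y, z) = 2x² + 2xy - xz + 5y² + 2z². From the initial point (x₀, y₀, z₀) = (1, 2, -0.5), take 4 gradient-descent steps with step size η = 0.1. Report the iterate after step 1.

(0.15, -0.2, -0.2)

∇h = (4x + 2y - z, 2x + 10y, -x + 4z)
(x₁, y₁, z₁) = (1, 2, -0.5) − 0.1·(8.5, 22, -3) = (0.15, -0.2, -0.2)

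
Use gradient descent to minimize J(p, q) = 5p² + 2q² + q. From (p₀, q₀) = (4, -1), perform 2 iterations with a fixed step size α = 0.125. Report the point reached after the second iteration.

(0.25, -0.4375)

∇J = (10p, 4q + 1)
Step 1: at (4, -1), ∇J = (40, -3) → (4, -1) − 0.125·(40, -3) = (-1, -0.625)
Step 2: at (-1, -0.625), ∇J = (-10, -1.5) → (-1, -0.625) − 0.125·(-10, -1.5) = (0.25, -0.4375)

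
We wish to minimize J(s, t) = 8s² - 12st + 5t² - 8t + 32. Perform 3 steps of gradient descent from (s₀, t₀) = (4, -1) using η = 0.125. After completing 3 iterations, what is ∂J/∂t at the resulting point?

629.90625

∇J = (16s - 12t, -12s + 10t - 8)
(s₁, t₁) = (4, -1) − 0.125·(76, -66) = (-5.5, 7.25)
(s₂, t₂) = (-5.5, 7.25) − 0.125·(-175, 130.5) = (16.375, -9.0625)
(s₃, t₃) = (16.375, -9.0625) − 0.125·(370.75, -295.125) = (-29.96875, 27.828125)
∂J/∂t at (-29.96875, 27.828125) = 629.90625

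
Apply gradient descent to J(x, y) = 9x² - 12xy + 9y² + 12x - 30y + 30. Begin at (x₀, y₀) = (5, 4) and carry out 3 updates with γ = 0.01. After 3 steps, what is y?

4.280152

∇J = (18x - 12y + 12, -12x + 18y - 30)
Step 1: at (5, 4), ∇J = (54, -18) → (5, 4) − 0.01·(54, -18) = (4.46, 4.18)
Step 2: at (4.46, 4.18), ∇J = (42.12, -8.28) → (4.46, 4.18) − 0.01·(42.12, -8.28) = (4.0388, 4.2628)
Step 3: at (4.0388, 4.2628), ∇J = (33.5448, -1.7352) → (4.0388, 4.2628) − 0.01·(33.5448, -1.7352) = (3.703352, 4.280152)
y = 4.280152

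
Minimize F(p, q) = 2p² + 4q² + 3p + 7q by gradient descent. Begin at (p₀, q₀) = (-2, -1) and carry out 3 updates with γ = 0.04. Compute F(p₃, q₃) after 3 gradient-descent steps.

-3.083514433536

∇F = (4p + 3, 8q + 7)
Step 1: at (-2, -1), ∇F = (-5, -1) → (-2, -1) − 0.04·(-5, -1) = (-1.8, -0.96)
Step 2: at (-1.8, -0.96), ∇F = (-4.2, -0.68) → (-1.8, -0.96) − 0.04·(-4.2, -0.68) = (-1.632, -0.9328)
Step 3: at (-1.632, -0.9328), ∇F = (-3.528, -0.4624) → (-1.632, -0.9328) − 0.04·(-3.528, -0.4624) = (-1.49088, -0.914304)
F(-1.49088, -0.914304) = -3.083514433536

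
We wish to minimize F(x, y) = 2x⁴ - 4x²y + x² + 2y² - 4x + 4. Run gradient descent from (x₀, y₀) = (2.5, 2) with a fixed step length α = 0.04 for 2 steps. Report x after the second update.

-1.24515712

∇F = (8x³ - 8xy + 2x - 4, -4x² + 4y)
(x₁, y₁) = (2.5, 2) − 0.04·(86, -17) = (-0.94, 2.68)
(x₂, y₂) = (-0.94, 2.68) − 0.04·(7.628928, 7.1856) = (-1.24515712, 2.392576)
x = -1.24515712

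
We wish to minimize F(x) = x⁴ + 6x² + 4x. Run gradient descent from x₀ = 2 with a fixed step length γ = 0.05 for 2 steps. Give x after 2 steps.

-0.4

F′(x) = 4x³ + 12x + 4
Step 1: F′(2) = 60; x₁ = 2 − 0.05·60 = -1
Step 2: F′(-1) = -12; x₂ = -1 − 0.05·(-12) = -0.4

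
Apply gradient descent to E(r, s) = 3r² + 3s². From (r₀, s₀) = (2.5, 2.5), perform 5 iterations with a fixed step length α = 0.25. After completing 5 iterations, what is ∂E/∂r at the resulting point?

∇E = (6r, 6s)
Step 1: at (2.5, 2.5), ∇E = (15, 15) → (2.5, 2.5) − 0.25·(15, 15) = (-1.25, -1.25)
Step 2: at (-1.25, -1.25), ∇E = (-7.5, -7.5) → (-1.25, -1.25) − 0.25·(-7.5, -7.5) = (0.625, 0.625)
Step 3: at (0.625, 0.625), ∇E = (3.75, 3.75) → (0.625, 0.625) − 0.25·(3.75, 3.75) = (-0.3125, -0.3125)
Step 4: at (-0.3125, -0.3125), ∇E = (-1.875, -1.875) → (-0.3125, -0.3125) − 0.25·(-1.875, -1.875) = (0.15625, 0.15625)
Step 5: at (0.15625, 0.15625), ∇E = (0.9375, 0.9375) → (0.15625, 0.15625) − 0.25·(0.9375, 0.9375) = (-0.078125, -0.078125)
∂E/∂r at (-0.078125, -0.078125) = -0.46875

-0.46875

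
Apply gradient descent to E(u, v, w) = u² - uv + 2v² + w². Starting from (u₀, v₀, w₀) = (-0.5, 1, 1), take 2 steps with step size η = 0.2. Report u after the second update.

∇E = (2u - v, -u + 4v, 2w)
Step 1: at (-0.5, 1, 1), ∇E = (-2, 4.5, 2) → (-0.5, 1, 1) − 0.2·(-2, 4.5, 2) = (-0.1, 0.1, 0.6)
Step 2: at (-0.1, 0.1, 0.6), ∇E = (-0.3, 0.5, 1.2) → (-0.1, 0.1, 0.6) − 0.2·(-0.3, 0.5, 1.2) = (-0.04, 0, 0.36)
u = -0.04

-0.04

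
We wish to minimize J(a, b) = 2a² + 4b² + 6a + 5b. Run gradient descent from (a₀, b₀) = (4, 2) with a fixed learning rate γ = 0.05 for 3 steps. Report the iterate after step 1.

(2.9, 0.95)

∇J = (4a + 6, 8b + 5)
Step 1: at (4, 2), ∇J = (22, 21) → (4, 2) − 0.05·(22, 21) = (2.9, 0.95)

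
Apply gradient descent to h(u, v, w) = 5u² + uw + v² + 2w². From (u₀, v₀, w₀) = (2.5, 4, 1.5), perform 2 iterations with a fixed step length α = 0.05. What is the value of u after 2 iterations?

∇h = (10u + w, 2v, u + 4w)
Step 1: at (2.5, 4, 1.5), ∇h = (26.5, 8, 8.5) → (2.5, 4, 1.5) − 0.05·(26.5, 8, 8.5) = (1.175, 3.6, 1.075)
Step 2: at (1.175, 3.6, 1.075), ∇h = (12.825, 7.2, 5.475) → (1.175, 3.6, 1.075) − 0.05·(12.825, 7.2, 5.475) = (0.53375, 3.24, 0.80125)
u = 0.53375

0.53375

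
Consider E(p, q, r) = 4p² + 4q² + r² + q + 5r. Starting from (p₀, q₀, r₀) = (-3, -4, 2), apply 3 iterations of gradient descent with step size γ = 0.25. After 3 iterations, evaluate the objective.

90.06640625

∇E = (8p, 8q + 1, 2r + 5)
Step 1: at (-3, -4, 2), ∇E = (-24, -31, 9) → (-3, -4, 2) − 0.25·(-24, -31, 9) = (3, 3.75, -0.25)
Step 2: at (3, 3.75, -0.25), ∇E = (24, 31, 4.5) → (3, 3.75, -0.25) − 0.25·(24, 31, 4.5) = (-3, -4, -1.375)
Step 3: at (-3, -4, -1.375), ∇E = (-24, -31, 2.25) → (-3, -4, -1.375) − 0.25·(-24, -31, 2.25) = (3, 3.75, -1.9375)
E(3, 3.75, -1.9375) = 90.06640625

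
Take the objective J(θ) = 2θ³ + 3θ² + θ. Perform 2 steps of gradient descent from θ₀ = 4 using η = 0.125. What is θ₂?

J′(θ) = 6θ² + 6θ + 1
Step 1: J′(4) = 121; θ₁ = 4 − 0.125·121 = -11.125
Step 2: J′(-11.125) = 676.84375; θ₂ = -11.125 − 0.125·676.84375 = -95.73046875

-95.73046875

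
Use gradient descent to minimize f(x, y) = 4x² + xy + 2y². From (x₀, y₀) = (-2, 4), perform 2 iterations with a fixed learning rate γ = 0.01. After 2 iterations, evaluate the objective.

∇f = (8x + y, x + 4y)
Step 1: at (-2, 4), ∇f = (-12, 14) → (-2, 4) − 0.01·(-12, 14) = (-1.88, 3.86)
Step 2: at (-1.88, 3.86), ∇f = (-11.18, 13.56) → (-1.88, 3.86) − 0.01·(-11.18, 13.56) = (-1.7682, 3.7244)
f(-1.7682, 3.7244) = 33.6629516

33.6629516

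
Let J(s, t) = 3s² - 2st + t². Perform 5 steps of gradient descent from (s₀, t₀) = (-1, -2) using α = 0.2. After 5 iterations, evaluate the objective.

∇J = (6s - 2t, -2s + 2t)
(s₁, t₁) = (-1, -2) − 0.2·(-2, -2) = (-0.6, -1.6)
(s₂, t₂) = (-0.6, -1.6) − 0.2·(-0.4, -2) = (-0.52, -1.2)
(s₃, t₃) = (-0.52, -1.2) − 0.2·(-0.72, -1.36) = (-0.376, -0.928)
(s₄, t₄) = (-0.376, -0.928) − 0.2·(-0.4, -1.104) = (-0.296, -0.7072)
(s₅, t₅) = (-0.296, -0.7072) − 0.2·(-0.3616, -0.8224) = (-0.22368, -0.54272)
J(-0.22368, -0.54272) = 0.2018520064

0.2018520064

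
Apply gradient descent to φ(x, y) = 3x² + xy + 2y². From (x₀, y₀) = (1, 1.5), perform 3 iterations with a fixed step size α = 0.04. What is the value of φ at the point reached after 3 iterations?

∇φ = (6x + y, x + 4y)
Step 1: at (1, 1.5), ∇φ = (7.5, 7) → (1, 1.5) − 0.04·(7.5, 7) = (0.7, 1.22)
Step 2: at (0.7, 1.22), ∇φ = (5.42, 5.58) → (0.7, 1.22) − 0.04·(5.42, 5.58) = (0.4832, 0.9968)
Step 3: at (0.4832, 0.9968), ∇φ = (3.896, 4.4704) → (0.4832, 0.9968) − 0.04·(3.896, 4.4704) = (0.32736, 0.817984)
φ(0.32736, 0.817984) = 1.927464599552

1.927464599552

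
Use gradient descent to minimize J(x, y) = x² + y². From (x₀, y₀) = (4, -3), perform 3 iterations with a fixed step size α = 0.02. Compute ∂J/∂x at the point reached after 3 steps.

7.077888

∇J = (2x, 2y)
(x₁, y₁) = (4, -3) − 0.02·(8, -6) = (3.84, -2.88)
(x₂, y₂) = (3.84, -2.88) − 0.02·(7.68, -5.76) = (3.6864, -2.7648)
(x₃, y₃) = (3.6864, -2.7648) − 0.02·(7.3728, -5.5296) = (3.538944, -2.654208)
∂J/∂x at (3.538944, -2.654208) = 7.077888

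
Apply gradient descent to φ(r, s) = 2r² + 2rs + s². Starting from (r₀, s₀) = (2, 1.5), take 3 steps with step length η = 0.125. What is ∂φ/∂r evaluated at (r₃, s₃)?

∇φ = (4r + 2s, 2r + 2s)
(r₁, s₁) = (2, 1.5) − 0.125·(11, 7) = (0.625, 0.625)
(r₂, s₂) = (0.625, 0.625) − 0.125·(3.75, 2.5) = (0.15625, 0.3125)
(r₃, s₃) = (0.15625, 0.3125) − 0.125·(1.25, 0.9375) = (0, 0.1953125)
∂φ/∂r at (0, 0.1953125) = 0.390625

0.390625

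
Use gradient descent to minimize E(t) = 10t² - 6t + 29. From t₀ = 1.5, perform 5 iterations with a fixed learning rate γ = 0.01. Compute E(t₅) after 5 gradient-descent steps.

E′(t) = 20t - 6
Step 1: E′(1.5) = 24; t₁ = 1.5 − 0.01·24 = 1.26
Step 2: E′(1.26) = 19.2; t₂ = 1.26 − 0.01·19.2 = 1.068
Step 3: E′(1.068) = 15.36; t₃ = 1.068 − 0.01·15.36 = 0.9144
Step 4: E′(0.9144) = 12.288; t₄ = 0.9144 − 0.01·12.288 = 0.79152
Step 5: E′(0.79152) = 9.8304; t₅ = 0.79152 − 0.01·9.8304 = 0.693216
E(0.693216) = 29.64618822656

29.64618822656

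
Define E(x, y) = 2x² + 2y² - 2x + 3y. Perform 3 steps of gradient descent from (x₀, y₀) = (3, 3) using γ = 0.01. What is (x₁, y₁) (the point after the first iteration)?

∇E = (4x - 2, 4y + 3)
(x₁, y₁) = (3, 3) − 0.01·(10, 15) = (2.9, 2.85)

(2.9, 2.85)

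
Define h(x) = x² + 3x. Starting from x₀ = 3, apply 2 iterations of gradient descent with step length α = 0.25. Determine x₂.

-0.375

h′(x) = 2x + 3
x₁ = 3 − 0.25·9 = 0.75
x₂ = 0.75 − 0.25·4.5 = -0.375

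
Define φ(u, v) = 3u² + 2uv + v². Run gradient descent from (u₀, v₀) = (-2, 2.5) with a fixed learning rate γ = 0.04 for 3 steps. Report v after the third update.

2.329056

∇φ = (6u + 2v, 2u + 2v)
Step 1: at (-2, 2.5), ∇φ = (-7, 1) → (-2, 2.5) − 0.04·(-7, 1) = (-1.72, 2.46)
Step 2: at (-1.72, 2.46), ∇φ = (-5.4, 1.48) → (-1.72, 2.46) − 0.04·(-5.4, 1.48) = (-1.504, 2.4008)
Step 3: at (-1.504, 2.4008), ∇φ = (-4.2224, 1.7936) → (-1.504, 2.4008) − 0.04·(-4.2224, 1.7936) = (-1.335104, 2.329056)
v = 2.329056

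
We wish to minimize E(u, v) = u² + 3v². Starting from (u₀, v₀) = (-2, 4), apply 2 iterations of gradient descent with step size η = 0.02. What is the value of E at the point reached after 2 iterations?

∇E = (2u, 6v)
Step 1: at (-2, 4), ∇E = (-4, 24) → (-2, 4) − 0.02·(-4, 24) = (-1.92, 3.52)
Step 2: at (-1.92, 3.52), ∇E = (-3.84, 21.12) → (-1.92, 3.52) − 0.02·(-3.84, 21.12) = (-1.8432, 3.0976)
E(-1.8432, 3.0976) = 32.18276352

32.18276352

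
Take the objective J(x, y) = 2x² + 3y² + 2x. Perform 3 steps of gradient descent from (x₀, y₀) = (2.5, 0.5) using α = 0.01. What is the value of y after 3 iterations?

∇J = (4x + 2, 6y)
Step 1: at (2.5, 0.5), ∇J = (12, 3) → (2.5, 0.5) − 0.01·(12, 3) = (2.38, 0.47)
Step 2: at (2.38, 0.47), ∇J = (11.52, 2.82) → (2.38, 0.47) − 0.01·(11.52, 2.82) = (2.2648, 0.4418)
Step 3: at (2.2648, 0.4418), ∇J = (11.0592, 2.6508) → (2.2648, 0.4418) − 0.01·(11.0592, 2.6508) = (2.154208, 0.415292)
y = 0.415292

0.415292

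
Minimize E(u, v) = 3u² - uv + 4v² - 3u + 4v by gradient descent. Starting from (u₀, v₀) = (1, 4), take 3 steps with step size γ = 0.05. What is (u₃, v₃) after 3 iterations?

(0.908375, 0.571375)

∇E = (6u - v - 3, -u + 8v + 4)
Step 1: at (1, 4), ∇E = (-1, 35) → (1, 4) − 0.05·(-1, 35) = (1.05, 2.25)
Step 2: at (1.05, 2.25), ∇E = (1.05, 20.95) → (1.05, 2.25) − 0.05·(1.05, 20.95) = (0.9975, 1.2025)
Step 3: at (0.9975, 1.2025), ∇E = (1.7825, 12.6225) → (0.9975, 1.2025) − 0.05·(1.7825, 12.6225) = (0.908375, 0.571375)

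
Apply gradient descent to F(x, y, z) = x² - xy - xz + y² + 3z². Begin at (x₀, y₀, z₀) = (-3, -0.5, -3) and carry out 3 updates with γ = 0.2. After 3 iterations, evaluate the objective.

1.246608

∇F = (2x - y - z, -x + 2y, -x + 6z)
(x₁, y₁, z₁) = (-3, -0.5, -3) − 0.2·(-2.5, 2, -15) = (-2.5, -0.9, 0)
(x₂, y₂, z₂) = (-2.5, -0.9, 0) − 0.2·(-4.1, 0.7, 2.5) = (-1.68, -1.04, -0.5)
(x₃, y₃, z₃) = (-1.68, -1.04, -0.5) − 0.2·(-1.82, -0.4, -1.32) = (-1.316, -0.96, -0.236)
F(-1.316, -0.96, -0.236) = 1.246608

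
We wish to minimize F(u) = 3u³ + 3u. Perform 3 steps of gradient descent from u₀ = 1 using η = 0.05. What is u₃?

F′(u) = 9u² + 3
u₁ = 1 − 0.05·12 = 0.4
u₂ = 0.4 − 0.05·4.44 = 0.178
u₃ = 0.178 − 0.05·3.285156 = 0.0137422

0.0137422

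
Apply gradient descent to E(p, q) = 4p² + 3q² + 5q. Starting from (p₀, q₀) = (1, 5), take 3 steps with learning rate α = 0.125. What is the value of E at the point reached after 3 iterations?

∇E = (8p, 6q + 5)
Step 1: at (1, 5), ∇E = (8, 35) → (1, 5) − 0.125·(8, 35) = (0, 0.625)
Step 2: at (0, 0.625), ∇E = (0, 8.75) → (0, 0.625) − 0.125·(0, 8.75) = (0, -0.46875)
Step 3: at (0, -0.46875), ∇E = (0, 2.1875) → (0, -0.46875) − 0.125·(0, 2.1875) = (0, -0.7421875)
E(0, -0.7421875) = -2.05841064453125

-2.05841064453125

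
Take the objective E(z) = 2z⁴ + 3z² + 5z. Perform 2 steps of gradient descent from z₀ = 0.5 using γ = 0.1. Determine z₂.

-0.6088

E′(z) = 8z³ + 6z + 5
z₁ = 0.5 − 0.1·9 = -0.4
z₂ = -0.4 − 0.1·2.088 = -0.6088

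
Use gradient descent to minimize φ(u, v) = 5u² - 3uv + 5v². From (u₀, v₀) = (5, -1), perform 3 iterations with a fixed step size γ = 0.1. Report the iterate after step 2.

∇φ = (10u - 3v, -3u + 10v)
Step 1: at (5, -1), ∇φ = (53, -25) → (5, -1) − 0.1·(53, -25) = (-0.3, 1.5)
Step 2: at (-0.3, 1.5), ∇φ = (-7.5, 15.9) → (-0.3, 1.5) − 0.1·(-7.5, 15.9) = (0.45, -0.09)

(0.45, -0.09)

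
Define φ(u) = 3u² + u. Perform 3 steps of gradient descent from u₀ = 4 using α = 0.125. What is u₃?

-0.1015625

φ′(u) = 6u + 1
Step 1: φ′(4) = 25; u₁ = 4 − 0.125·25 = 0.875
Step 2: φ′(0.875) = 6.25; u₂ = 0.875 − 0.125·6.25 = 0.09375
Step 3: φ′(0.09375) = 1.5625; u₃ = 0.09375 − 0.125·1.5625 = -0.1015625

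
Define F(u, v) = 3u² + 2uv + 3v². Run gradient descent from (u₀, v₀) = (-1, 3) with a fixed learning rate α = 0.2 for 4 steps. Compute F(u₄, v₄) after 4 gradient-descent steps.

0.13441024

∇F = (6u + 2v, 2u + 6v)
(u₁, v₁) = (-1, 3) − 0.2·(0, 16) = (-1, -0.2)
(u₂, v₂) = (-1, -0.2) − 0.2·(-6.4, -3.2) = (0.28, 0.44)
(u₃, v₃) = (0.28, 0.44) − 0.2·(2.56, 3.2) = (-0.232, -0.2)
(u₄, v₄) = (-0.232, -0.2) − 0.2·(-1.792, -1.664) = (0.1264, 0.1328)
F(0.1264, 0.1328) = 0.13441024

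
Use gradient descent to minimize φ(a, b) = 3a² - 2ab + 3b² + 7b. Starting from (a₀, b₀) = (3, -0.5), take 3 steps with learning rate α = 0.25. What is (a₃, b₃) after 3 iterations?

(-1.75, 0)

∇φ = (6a - 2b, -2a + 6b + 7)
(a₁, b₁) = (3, -0.5) − 0.25·(19, -2) = (-1.75, 0)
(a₂, b₂) = (-1.75, 0) − 0.25·(-10.5, 10.5) = (0.875, -2.625)
(a₃, b₃) = (0.875, -2.625) − 0.25·(10.5, -10.5) = (-1.75, 0)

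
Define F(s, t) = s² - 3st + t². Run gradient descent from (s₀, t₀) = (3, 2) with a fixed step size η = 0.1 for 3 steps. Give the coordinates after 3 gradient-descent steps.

(3.39, 3.265)

∇F = (2s - 3t, -3s + 2t)
Step 1: at (3, 2), ∇F = (0, -5) → (3, 2) − 0.1·(0, -5) = (3, 2.5)
Step 2: at (3, 2.5), ∇F = (-1.5, -4) → (3, 2.5) − 0.1·(-1.5, -4) = (3.15, 2.9)
Step 3: at (3.15, 2.9), ∇F = (-2.4, -3.65) → (3.15, 2.9) − 0.1·(-2.4, -3.65) = (3.39, 3.265)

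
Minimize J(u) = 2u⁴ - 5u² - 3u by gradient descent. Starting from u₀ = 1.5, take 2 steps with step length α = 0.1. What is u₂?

1.3272

J′(u) = 8u³ - 10u - 3
u₁ = 1.5 − 0.1·9 = 0.6
u₂ = 0.6 − 0.1·(-7.272) = 1.3272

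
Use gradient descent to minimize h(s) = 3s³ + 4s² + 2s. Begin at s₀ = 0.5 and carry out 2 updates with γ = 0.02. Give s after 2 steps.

0.2211995

h′(s) = 9s² + 8s + 2
s₁ = 0.5 − 0.02·8.25 = 0.335
s₂ = 0.335 − 0.02·5.690025 = 0.2211995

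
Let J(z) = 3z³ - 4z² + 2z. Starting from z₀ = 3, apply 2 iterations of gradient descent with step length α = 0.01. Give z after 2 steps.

J′(z) = 9z² - 8z + 2
Step 1: J′(3) = 59; z₁ = 3 − 0.01·59 = 2.41
Step 2: J′(2.41) = 34.9929; z₂ = 2.41 − 0.01·34.9929 = 2.060071

2.060071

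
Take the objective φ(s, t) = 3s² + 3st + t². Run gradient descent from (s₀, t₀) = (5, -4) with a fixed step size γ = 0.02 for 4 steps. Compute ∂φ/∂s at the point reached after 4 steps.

∇φ = (6s + 3t, 3s + 2t)
Step 1: at (5, -4), ∇φ = (18, 7) → (5, -4) − 0.02·(18, 7) = (4.64, -4.14)
Step 2: at (4.64, -4.14), ∇φ = (15.42, 5.64) → (4.64, -4.14) − 0.02·(15.42, 5.64) = (4.3316, -4.2528)
Step 3: at (4.3316, -4.2528), ∇φ = (13.2312, 4.4892) → (4.3316, -4.2528) − 0.02·(13.2312, 4.4892) = (4.066976, -4.342584)
Step 4: at (4.066976, -4.342584), ∇φ = (11.374104, 3.51576) → (4.066976, -4.342584) − 0.02·(11.374104, 3.51576) = (3.83949392, -4.4128992)
∂φ/∂s at (3.83949392, -4.4128992) = 9.79826592

9.79826592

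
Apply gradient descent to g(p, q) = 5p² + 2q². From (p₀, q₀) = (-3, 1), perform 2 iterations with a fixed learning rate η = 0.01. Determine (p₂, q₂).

(-2.43, 0.9216)

∇g = (10p, 4q)
(p₁, q₁) = (-3, 1) − 0.01·(-30, 4) = (-2.7, 0.96)
(p₂, q₂) = (-2.7, 0.96) − 0.01·(-27, 3.84) = (-2.43, 0.9216)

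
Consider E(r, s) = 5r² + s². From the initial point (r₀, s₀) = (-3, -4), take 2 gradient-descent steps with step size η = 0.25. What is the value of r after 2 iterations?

-6.75

∇E = (10r, 2s)
Step 1: at (-3, -4), ∇E = (-30, -8) → (-3, -4) − 0.25·(-30, -8) = (4.5, -2)
Step 2: at (4.5, -2), ∇E = (45, -4) → (4.5, -2) − 0.25·(45, -4) = (-6.75, -1)
r = -6.75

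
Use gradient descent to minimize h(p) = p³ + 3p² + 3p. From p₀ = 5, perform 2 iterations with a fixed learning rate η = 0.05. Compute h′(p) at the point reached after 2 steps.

0.894348

h′(p) = 3p² + 6p + 3
Step 1: h′(5) = 108; p₁ = 5 − 0.05·108 = -0.4
Step 2: h′(-0.4) = 1.08; p₂ = -0.4 − 0.05·1.08 = -0.454
h′(p) at (-0.454) = 0.894348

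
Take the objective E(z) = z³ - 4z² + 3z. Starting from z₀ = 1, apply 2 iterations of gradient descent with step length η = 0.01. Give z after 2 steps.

E′(z) = 3z² - 8z + 3
z₁ = 1 − 0.01·(-2) = 1.02
z₂ = 1.02 − 0.01·(-2.0388) = 1.040388

1.040388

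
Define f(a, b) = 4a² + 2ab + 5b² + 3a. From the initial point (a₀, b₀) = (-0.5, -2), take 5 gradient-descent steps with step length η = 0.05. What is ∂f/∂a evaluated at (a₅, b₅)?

0.5589

∇f = (8a + 2b + 3, 2a + 10b)
(a₁, b₁) = (-0.5, -2) − 0.05·(-5, -21) = (-0.25, -0.95)
(a₂, b₂) = (-0.25, -0.95) − 0.05·(-0.9, -10) = (-0.205, -0.45)
(a₃, b₃) = (-0.205, -0.45) − 0.05·(0.46, -4.91) = (-0.228, -0.2045)
(a₄, b₄) = (-0.228, -0.2045) − 0.05·(0.767, -2.501) = (-0.26635, -0.07945)
(a₅, b₅) = (-0.26635, -0.07945) − 0.05·(0.7103, -1.3272) = (-0.301865, -0.01309)
∂f/∂a at (-0.301865, -0.01309) = 0.5589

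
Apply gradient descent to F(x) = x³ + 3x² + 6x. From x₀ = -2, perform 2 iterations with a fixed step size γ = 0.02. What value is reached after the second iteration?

-2.255264

F′(x) = 3x² + 6x + 6
Step 1: F′(-2) = 6; x₁ = -2 − 0.02·6 = -2.12
Step 2: F′(-2.12) = 6.7632; x₂ = -2.12 − 0.02·6.7632 = -2.255264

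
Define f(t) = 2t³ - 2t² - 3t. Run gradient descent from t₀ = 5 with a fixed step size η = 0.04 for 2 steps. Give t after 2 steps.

0.025664

f′(t) = 6t² - 4t - 3
Step 1: f′(5) = 127; t₁ = 5 − 0.04·127 = -0.08
Step 2: f′(-0.08) = -2.6416; t₂ = -0.08 − 0.04·(-2.6416) = 0.025664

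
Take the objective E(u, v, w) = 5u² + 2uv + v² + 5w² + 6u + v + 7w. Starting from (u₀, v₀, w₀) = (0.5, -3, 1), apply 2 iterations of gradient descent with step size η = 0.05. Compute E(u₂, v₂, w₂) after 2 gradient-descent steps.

∇E = (10u + 2v + 6, 2u + 2v + 1, 10w + 7)
(u₁, v₁, w₁) = (0.5, -3, 1) − 0.05·(5, -4, 17) = (0.25, -2.8, 0.15)
(u₂, v₂, w₂) = (0.25, -2.8, 0.15) − 0.05·(2.9, -4.1, 8.5) = (0.105, -2.595, -0.275)
E(0.105, -2.595, -0.275) = 2.732325

2.732325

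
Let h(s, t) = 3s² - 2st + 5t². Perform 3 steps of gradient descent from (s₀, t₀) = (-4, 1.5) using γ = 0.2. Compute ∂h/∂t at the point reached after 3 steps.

-46.216

∇h = (6s - 2t, -2s + 10t)
(s₁, t₁) = (-4, 1.5) − 0.2·(-27, 23) = (1.4, -3.1)
(s₂, t₂) = (1.4, -3.1) − 0.2·(14.6, -33.8) = (-1.52, 3.66)
(s₃, t₃) = (-1.52, 3.66) − 0.2·(-16.44, 39.64) = (1.768, -4.268)
∂h/∂t at (1.768, -4.268) = -46.216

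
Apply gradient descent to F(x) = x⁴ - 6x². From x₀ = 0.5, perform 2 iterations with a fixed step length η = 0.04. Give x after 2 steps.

1.00588032

F′(x) = 4x³ - 12x
Step 1: F′(0.5) = -5.5; x₁ = 0.5 − 0.04·(-5.5) = 0.72
Step 2: F′(0.72) = -7.147008; x₂ = 0.72 − 0.04·(-7.147008) = 1.00588032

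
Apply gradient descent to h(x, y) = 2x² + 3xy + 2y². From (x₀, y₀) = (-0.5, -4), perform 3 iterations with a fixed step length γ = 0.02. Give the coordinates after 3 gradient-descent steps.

(0.21596, -3.078212)

∇h = (4x + 3y, 3x + 4y)
Step 1: at (-0.5, -4), ∇h = (-14, -17.5) → (-0.5, -4) − 0.02·(-14, -17.5) = (-0.22, -3.65)
Step 2: at (-0.22, -3.65), ∇h = (-11.83, -15.26) → (-0.22, -3.65) − 0.02·(-11.83, -15.26) = (0.0166, -3.3448)
Step 3: at (0.0166, -3.3448), ∇h = (-9.968, -13.3294) → (0.0166, -3.3448) − 0.02·(-9.968, -13.3294) = (0.21596, -3.078212)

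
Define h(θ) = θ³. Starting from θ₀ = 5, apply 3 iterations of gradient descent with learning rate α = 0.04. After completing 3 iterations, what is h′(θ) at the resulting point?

h′(θ) = 3θ²
Step 1: h′(5) = 75; θ₁ = 5 − 0.04·75 = 2
Step 2: h′(2) = 12; θ₂ = 2 − 0.04·12 = 1.52
Step 3: h′(1.52) = 6.9312; θ₃ = 1.52 − 0.04·6.9312 = 1.242752
h′(θ) at (1.242752) = 4.633297600512

4.633297600512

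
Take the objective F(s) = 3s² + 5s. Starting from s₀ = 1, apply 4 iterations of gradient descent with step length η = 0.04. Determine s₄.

-0.22169344

F′(s) = 6s + 5
s₁ = 1 − 0.04·11 = 0.56
s₂ = 0.56 − 0.04·8.36 = 0.2256
s₃ = 0.2256 − 0.04·6.3536 = -0.028544
s₄ = -0.028544 − 0.04·4.828736 = -0.22169344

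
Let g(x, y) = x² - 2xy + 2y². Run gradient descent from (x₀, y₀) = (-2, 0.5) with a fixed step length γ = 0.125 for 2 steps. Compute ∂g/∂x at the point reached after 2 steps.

-1.25

∇g = (2x - 2y, -2x + 4y)
(x₁, y₁) = (-2, 0.5) − 0.125·(-5, 6) = (-1.375, -0.25)
(x₂, y₂) = (-1.375, -0.25) − 0.125·(-2.25, 1.75) = (-1.09375, -0.46875)
∂g/∂x at (-1.09375, -0.46875) = -1.25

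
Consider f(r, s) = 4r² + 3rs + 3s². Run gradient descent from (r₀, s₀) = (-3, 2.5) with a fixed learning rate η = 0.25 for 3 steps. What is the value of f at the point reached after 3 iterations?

64.1707763671875

∇f = (8r + 3s, 3r + 6s)
(r₁, s₁) = (-3, 2.5) − 0.25·(-16.5, 6) = (1.125, 1)
(r₂, s₂) = (1.125, 1) − 0.25·(12, 9.375) = (-1.875, -1.34375)
(r₃, s₃) = (-1.875, -1.34375) − 0.25·(-19.03125, -13.6875) = (2.8828125, 2.078125)
f(2.8828125, 2.078125) = 64.1707763671875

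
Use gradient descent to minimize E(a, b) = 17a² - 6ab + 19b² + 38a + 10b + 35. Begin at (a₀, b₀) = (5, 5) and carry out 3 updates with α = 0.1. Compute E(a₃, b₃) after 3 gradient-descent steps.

∇E = (34a - 6b + 38, -6a + 38b + 10)
(a₁, b₁) = (5, 5) − 0.1·(178, 170) = (-12.8, -12)
(a₂, b₂) = (-12.8, -12) − 0.1·(-325.2, -369.2) = (19.72, 24.92)
(a₃, b₃) = (19.72, 24.92) − 0.1·(558.96, 838.64) = (-36.176, -58.944)
E(-36.176, -58.944) = 73538.181312

73538.181312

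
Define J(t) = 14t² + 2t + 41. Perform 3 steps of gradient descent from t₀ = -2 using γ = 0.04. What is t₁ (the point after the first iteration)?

J′(t) = 28t + 2
t₁ = -2 − 0.04·(-54) = 0.16

0.16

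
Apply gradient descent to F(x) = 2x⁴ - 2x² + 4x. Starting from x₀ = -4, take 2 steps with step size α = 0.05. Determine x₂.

-3472.2064

F′(x) = 8x³ - 4x + 4
x₁ = -4 − 0.05·(-492) = 20.6
x₂ = 20.6 − 0.05·69856.128 = -3472.2064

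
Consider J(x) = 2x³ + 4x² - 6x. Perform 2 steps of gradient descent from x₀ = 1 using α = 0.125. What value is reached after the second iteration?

J′(x) = 6x² + 8x - 6
Step 1: J′(1) = 8; x₁ = 1 − 0.125·8 = 0
Step 2: J′(0) = -6; x₂ = 0 − 0.125·(-6) = 0.75

0.75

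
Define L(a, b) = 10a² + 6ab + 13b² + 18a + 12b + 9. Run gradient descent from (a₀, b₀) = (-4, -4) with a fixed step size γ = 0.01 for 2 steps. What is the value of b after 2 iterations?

-2.0332

∇L = (20a + 6b + 18, 6a + 26b + 12)
Step 1: at (-4, -4), ∇L = (-86, -116) → (-4, -4) − 0.01·(-86, -116) = (-3.14, -2.84)
Step 2: at (-3.14, -2.84), ∇L = (-61.84, -80.68) → (-3.14, -2.84) − 0.01·(-61.84, -80.68) = (-2.5216, -2.0332)
b = -2.0332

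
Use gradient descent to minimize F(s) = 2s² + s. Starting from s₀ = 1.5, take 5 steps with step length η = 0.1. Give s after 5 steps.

F′(s) = 4s + 1
s₁ = 1.5 − 0.1·7 = 0.8
s₂ = 0.8 − 0.1·4.2 = 0.38
s₃ = 0.38 − 0.1·2.52 = 0.128
s₄ = 0.128 − 0.1·1.512 = -0.0232
s₅ = -0.0232 − 0.1·0.9072 = -0.11392

-0.11392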